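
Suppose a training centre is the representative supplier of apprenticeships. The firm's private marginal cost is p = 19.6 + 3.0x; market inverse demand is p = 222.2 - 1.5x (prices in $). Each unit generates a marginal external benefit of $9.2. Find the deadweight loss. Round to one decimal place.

DWL = $9.4

Market equilibrium (private): 19.6 + 3.0x = 222.2 - 1.5x → x_m = 45.0222.
Social marginal cost = private MC − MEB = 10.4 + 3.0x.
Set SMC = demand: 10.4 + 3.0x = 222.2 - 1.5x → x* = 47.0667.
The welfare-loss triangle has base |x_m − x*| and height MEB(x_m) (the vertical gap between SMC and demand is zero at x* and MEB at x_m).
DWL = ½ × 2.0445 × 9.2000 = 9.4047.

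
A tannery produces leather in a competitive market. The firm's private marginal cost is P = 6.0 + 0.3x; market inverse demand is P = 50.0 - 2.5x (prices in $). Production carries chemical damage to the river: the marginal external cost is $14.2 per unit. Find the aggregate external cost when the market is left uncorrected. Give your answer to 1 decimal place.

Market equilibrium (private): 6.0 + 0.3x = 50.0 - 2.5x → x_m = 15.7143.
Total external cost = MEC × x_m = 14.2 × 15.7143 = 223.1431.

$223.1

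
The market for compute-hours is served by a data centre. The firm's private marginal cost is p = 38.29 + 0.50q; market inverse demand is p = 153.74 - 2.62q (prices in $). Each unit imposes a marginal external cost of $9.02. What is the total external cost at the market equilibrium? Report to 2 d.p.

$333.77

Market equilibrium (private): 38.29 + 0.50q = 153.74 - 2.62q → q_m = 37.0032.
Total external cost = MEC × q_m = 9.02 × 37.0032 = 333.7689.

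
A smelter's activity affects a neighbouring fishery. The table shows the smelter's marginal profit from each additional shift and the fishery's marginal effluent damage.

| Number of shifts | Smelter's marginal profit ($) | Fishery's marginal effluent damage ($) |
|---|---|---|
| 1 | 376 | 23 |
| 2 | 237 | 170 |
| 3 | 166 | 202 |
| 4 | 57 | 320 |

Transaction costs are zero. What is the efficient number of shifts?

Bargaining reaches the level where marginal profit last exceeds marginal effluent damage.
That holds through level 2 (237 ≥ 170) but not at 3 (166 < 202).

2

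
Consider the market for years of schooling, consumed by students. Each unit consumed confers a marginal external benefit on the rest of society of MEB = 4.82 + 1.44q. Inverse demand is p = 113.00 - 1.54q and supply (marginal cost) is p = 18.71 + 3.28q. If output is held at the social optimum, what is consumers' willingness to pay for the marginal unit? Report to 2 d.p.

Social marginal benefit = demand + MEB = 117.82 - 0.10q.
Set SMB = MC: 117.82 - 0.10q = 18.71 + 3.28q → q* = 29.3225.
Consumer price on the demand curve at q*: 113.00 − 1.54×29.3225 = 67.8434.

P = 67.84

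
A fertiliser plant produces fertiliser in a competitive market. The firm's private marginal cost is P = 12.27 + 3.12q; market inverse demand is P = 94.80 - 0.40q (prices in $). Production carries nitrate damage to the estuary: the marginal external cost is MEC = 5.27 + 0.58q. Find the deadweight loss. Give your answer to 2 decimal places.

DWL = $43.42

Market equilibrium (private): 12.27 + 3.12q = 94.80 - 0.40q → q_m = 23.4460.
Social marginal cost = private MC + MEC = 17.54 + 3.70q.
Set SMC = demand: 17.54 + 3.70q = 94.80 - 0.40q → q* = 18.8439.
The welfare-loss triangle has base |q_m − q*| and height MEC(q_m) (the vertical gap between SMC and demand is zero at q* and MEC at q_m).
DWL = ½ × 4.6021 × 18.8687 = 43.4178.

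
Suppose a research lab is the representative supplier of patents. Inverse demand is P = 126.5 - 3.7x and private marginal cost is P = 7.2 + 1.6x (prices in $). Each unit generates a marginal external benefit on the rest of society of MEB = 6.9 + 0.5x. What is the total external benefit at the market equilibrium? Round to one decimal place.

Market equilibrium (private): 7.2 + 1.6x = 126.5 - 3.7x → x_m = 22.5094.
Total external benefit = ∫₀^{x_m} (6.9 + 0.5x) dx = 6.9×22.5094 + ½×0.5×22.5094² = 281.9831.

$282.0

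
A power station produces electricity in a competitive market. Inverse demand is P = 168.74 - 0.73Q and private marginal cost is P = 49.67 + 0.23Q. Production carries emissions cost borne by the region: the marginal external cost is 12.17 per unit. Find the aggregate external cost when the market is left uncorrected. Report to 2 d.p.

Market equilibrium (private): 49.67 + 0.23Q = 168.74 - 0.73Q → Q_m = 124.0313.
Total external cost = MEC × Q_m = 12.17 × 124.0313 = 1509.4609.

1509.46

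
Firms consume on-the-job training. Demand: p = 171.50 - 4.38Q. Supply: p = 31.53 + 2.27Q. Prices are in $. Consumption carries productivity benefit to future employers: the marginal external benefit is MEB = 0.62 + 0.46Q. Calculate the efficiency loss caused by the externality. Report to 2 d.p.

Market equilibrium (private): 31.53 + 2.27Q = 171.50 - 4.38Q → Q_m = 21.0481.
Social marginal benefit = demand + MEB = 172.12 - 3.92Q.
Set SMB = MC: 172.12 - 3.92Q = 31.53 + 2.27Q → Q* = 22.7124.
Height of the DWL triangle at Q_m is SMB(Q_m) − MC(Q_m) = MEB(Q_m) = 10.3021.
DWL = ½ × 1.6643 × 10.3021 = 8.5729.

DWL = $8.57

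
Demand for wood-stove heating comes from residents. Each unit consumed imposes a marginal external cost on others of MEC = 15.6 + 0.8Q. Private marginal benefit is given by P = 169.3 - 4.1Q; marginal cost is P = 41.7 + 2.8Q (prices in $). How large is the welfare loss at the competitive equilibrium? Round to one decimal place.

Market equilibrium (private): 41.7 + 2.8Q = 169.3 - 4.1Q → Q_m = 18.4928.
Social marginal benefit = demand − MEC = 153.7 - 4.9Q.
Set SMB = MC: 153.7 - 4.9Q = 41.7 + 2.8Q → Q* = 14.5455.
The loss is the area between SMB and MC from Q* to Q_m; with linear curves that's a triangle of height MEC(Q_m).
DWL = ½ × 3.9473 × 30.3942 = 59.9875.

DWL = $60.0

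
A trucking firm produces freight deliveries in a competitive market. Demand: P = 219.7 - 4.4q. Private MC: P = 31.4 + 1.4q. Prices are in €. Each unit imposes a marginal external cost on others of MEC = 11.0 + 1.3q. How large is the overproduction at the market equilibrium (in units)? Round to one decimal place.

7.5 units

Market equilibrium (private): 31.4 + 1.4q = 219.7 - 4.4q → q_m = 32.4655.
Social marginal cost = private MC + MEC = 42.4 + 2.7q.
Set SMC = demand: 42.4 + 2.7q = 219.7 - 4.4q → q* = 24.9718.
Gap = |32.4655 − 24.9718| = 7.4937.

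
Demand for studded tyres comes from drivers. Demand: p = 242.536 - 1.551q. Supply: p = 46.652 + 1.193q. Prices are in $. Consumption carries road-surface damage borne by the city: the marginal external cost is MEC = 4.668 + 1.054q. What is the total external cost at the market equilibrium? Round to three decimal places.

$3018.825

Market equilibrium (private): 46.652 + 1.193q = 242.536 - 1.551q → q_m = 71.3863.
Total external cost = ∫₀^{q_m} (4.668 + 1.054q) dq = 4.668×71.3863 + ½×1.054×71.3863² = 3018.8253.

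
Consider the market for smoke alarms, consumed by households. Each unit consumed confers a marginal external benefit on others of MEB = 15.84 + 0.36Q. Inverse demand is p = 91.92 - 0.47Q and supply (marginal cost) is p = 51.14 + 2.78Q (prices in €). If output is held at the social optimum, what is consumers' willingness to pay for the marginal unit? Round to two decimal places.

Social marginal benefit = demand + MEB = 107.76 - 0.11Q.
Set SMB = MC: 107.76 - 0.11Q = 51.14 + 2.78Q → Q* = 19.5917.
Consumer price on the demand curve at Q*: 91.92 − 0.47×19.5917 = 82.7119.

P = €82.71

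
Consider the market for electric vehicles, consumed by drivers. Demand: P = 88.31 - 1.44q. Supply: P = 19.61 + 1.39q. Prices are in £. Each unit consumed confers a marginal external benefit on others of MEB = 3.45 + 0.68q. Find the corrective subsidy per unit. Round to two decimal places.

Social marginal benefit = demand + MEB = 91.76 - 0.76q.
Set SMB = MC: 91.76 - 0.76q = 19.61 + 1.39q → q* = 33.5581.
The Pigouvian subsidy equals MEB at q*: 3.45 + 0.68×33.5581 = 26.2695.

subsidy = £26.27 per unit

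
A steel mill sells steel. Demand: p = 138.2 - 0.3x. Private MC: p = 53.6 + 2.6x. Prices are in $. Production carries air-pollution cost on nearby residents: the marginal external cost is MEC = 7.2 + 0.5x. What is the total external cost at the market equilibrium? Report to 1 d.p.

Market equilibrium (private): 53.6 + 2.6x = 138.2 - 0.3x → x_m = 29.1724.
Total external cost = ∫₀^{x_m} (7.2 + 0.5x) dx = 7.2×29.1724 + ½×0.5×29.1724² = 422.7985.

$422.8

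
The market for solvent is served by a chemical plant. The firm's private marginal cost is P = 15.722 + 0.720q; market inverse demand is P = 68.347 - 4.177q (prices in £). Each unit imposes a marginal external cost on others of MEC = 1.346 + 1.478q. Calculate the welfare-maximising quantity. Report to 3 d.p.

q* = 8.044

Social marginal cost = private MC + MEC = 17.068 + 2.198q.
Set SMC = demand: 17.068 + 2.198q = 68.347 - 4.177q → q* = 8.0438.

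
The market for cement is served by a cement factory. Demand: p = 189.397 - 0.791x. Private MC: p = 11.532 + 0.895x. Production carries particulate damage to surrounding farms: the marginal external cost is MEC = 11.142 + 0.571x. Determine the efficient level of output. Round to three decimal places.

x* = 73.869

Social marginal cost = private MC + MEC = 22.674 + 1.466x.
Set SMC = demand: 22.674 + 1.466x = 189.397 - 0.791x → x* = 73.8693.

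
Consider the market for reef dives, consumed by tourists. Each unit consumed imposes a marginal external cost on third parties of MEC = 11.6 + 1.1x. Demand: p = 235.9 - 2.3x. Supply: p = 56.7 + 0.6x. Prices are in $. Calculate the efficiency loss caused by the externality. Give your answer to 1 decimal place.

DWL = $791.5

Market equilibrium (private): 56.7 + 0.6x = 235.9 - 2.3x → x_m = 61.7931.
Social marginal benefit = demand − MEC = 224.3 - 3.4x.
Set SMB = MC: 224.3 - 3.4x = 56.7 + 0.6x → x* = 41.9000.
The welfare-loss triangle has base |x_m − x*| and height MEC(x_m) (the vertical gap between SMB and MC is zero at x* and MEC at x_m).
DWL = ½ × 19.8931 × 79.5724 = 791.4709.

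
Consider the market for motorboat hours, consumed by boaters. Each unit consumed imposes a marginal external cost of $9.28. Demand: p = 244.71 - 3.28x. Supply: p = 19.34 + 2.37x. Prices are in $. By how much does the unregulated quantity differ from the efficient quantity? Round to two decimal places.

Market equilibrium (private): 19.34 + 2.37x = 244.71 - 3.28x → x_m = 39.8885.
Social marginal benefit = demand − MEC = 235.43 - 3.28x.
Set SMB = MC: 235.43 - 3.28x = 19.34 + 2.37x → x* = 38.2460.
Gap = |39.8885 − 38.2460| = 1.6425.

1.64 units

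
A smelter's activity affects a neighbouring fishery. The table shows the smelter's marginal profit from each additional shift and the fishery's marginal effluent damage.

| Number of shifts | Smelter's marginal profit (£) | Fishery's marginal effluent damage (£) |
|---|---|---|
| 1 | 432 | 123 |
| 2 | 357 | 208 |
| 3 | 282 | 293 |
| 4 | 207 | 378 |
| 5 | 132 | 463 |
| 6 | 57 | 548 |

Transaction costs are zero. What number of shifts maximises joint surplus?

Bargaining reaches the level where marginal profit last exceeds marginal effluent damage.
That holds through level 2 (357 ≥ 208) but not at 3 (282 < 293).

2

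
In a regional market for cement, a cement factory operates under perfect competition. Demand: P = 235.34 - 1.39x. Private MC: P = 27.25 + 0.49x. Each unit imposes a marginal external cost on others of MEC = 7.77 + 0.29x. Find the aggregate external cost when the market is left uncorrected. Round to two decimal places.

2636.49

Market equilibrium (private): 27.25 + 0.49x = 235.34 - 1.39x → x_m = 110.6862.
Total external cost = ∫₀^{x_m} (7.77 + 0.29x) dx = 7.77×110.6862 + ½×0.29×110.6862² = 2636.4898.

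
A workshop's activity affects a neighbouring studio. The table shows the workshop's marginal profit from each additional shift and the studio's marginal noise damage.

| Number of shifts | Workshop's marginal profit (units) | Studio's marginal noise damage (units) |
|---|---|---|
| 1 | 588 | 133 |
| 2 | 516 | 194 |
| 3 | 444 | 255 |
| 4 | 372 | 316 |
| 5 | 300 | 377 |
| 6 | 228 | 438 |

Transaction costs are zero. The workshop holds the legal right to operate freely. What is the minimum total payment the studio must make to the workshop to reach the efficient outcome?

Left alone the workshop would choose level 6 (marginal profit stays positive).
Efficient level: k* = 4 (marginal profit ≥ marginal noise damage through 4).
The studio must at least cover the workshop's forgone profit from cutting 6→4: 300 + 228 = 528.

528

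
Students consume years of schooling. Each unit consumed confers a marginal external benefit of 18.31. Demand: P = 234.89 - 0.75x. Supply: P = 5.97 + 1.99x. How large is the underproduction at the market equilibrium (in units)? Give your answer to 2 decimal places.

6.68 units

Market equilibrium (private): 5.97 + 1.99x = 234.89 - 0.75x → x_m = 83.5474.
Social marginal benefit = demand + MEB = 253.20 - 0.75x.
Set SMB = MC: 253.20 - 0.75x = 5.97 + 1.99x → x* = 90.2299.
Gap = |83.5474 − 90.2299| = 6.6825.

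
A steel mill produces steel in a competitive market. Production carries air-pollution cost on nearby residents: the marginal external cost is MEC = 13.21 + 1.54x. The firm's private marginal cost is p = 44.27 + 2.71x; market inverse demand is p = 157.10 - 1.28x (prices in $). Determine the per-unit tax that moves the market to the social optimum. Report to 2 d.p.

tax = $40.95 per unit

Social marginal cost = private MC + MEC = 57.48 + 4.25x.
Set SMC = demand: 57.48 + 4.25x = 157.10 - 1.28x → x* = 18.0145.
The Pigouvian tax equals MEC at x*: 13.21 + 1.54×18.0145 = 40.9523.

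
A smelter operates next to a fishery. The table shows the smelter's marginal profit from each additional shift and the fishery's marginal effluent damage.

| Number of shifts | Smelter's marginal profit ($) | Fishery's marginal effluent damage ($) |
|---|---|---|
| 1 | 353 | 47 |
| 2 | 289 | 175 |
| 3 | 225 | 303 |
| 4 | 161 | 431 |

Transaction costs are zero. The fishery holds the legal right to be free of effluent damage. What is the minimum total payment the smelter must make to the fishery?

Efficient level: marginal profit ≥ marginal effluent damage through level 2, so k* = 2.
With the fishery holding the right, the smelter must at least compensate total damage at k*: 47 + 175 = 222.

$222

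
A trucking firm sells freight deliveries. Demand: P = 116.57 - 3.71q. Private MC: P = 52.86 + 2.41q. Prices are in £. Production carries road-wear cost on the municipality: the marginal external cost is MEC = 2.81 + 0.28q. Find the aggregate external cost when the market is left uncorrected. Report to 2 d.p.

£44.42

Market equilibrium (private): 52.86 + 2.41q = 116.57 - 3.71q → q_m = 10.4101.
Total external cost = ∫₀^{q_m} (2.81 + 0.28q) dq = 2.81×10.4101 + ½×0.28×10.4101² = 44.4242.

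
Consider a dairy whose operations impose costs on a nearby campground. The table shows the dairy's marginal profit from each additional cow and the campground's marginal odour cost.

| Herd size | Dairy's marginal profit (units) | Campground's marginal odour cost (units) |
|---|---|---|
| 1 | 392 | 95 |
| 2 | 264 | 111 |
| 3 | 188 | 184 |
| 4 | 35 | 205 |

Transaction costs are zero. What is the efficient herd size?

3

Bargaining reaches the level where marginal profit last exceeds marginal odour cost.
That holds through level 3 (188 ≥ 184) but not at 4 (35 < 205).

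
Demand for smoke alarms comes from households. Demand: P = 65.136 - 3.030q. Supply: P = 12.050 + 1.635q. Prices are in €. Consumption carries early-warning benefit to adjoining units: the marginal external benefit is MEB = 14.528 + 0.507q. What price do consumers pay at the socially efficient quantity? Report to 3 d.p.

P = €15.865

Social marginal benefit = demand + MEB = 79.664 - 2.523q.
Set SMB = MC: 79.664 - 2.523q = 12.050 + 1.635q → q* = 16.2612.
Consumer price on the demand curve at q*: 65.136 − 3.030×16.2612 = 15.8646.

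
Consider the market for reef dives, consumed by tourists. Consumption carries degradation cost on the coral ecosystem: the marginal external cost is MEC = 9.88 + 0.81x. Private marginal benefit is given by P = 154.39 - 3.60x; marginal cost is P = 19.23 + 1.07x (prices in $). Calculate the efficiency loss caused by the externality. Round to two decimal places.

DWL = $101.32

Market equilibrium (private): 19.23 + 1.07x = 154.39 - 3.60x → x_m = 28.9422.
Social marginal benefit = demand − MEC = 144.51 - 4.41x.
Set SMB = MC: 144.51 - 4.41x = 19.23 + 1.07x → x* = 22.8613.
The welfare-loss triangle has base |x_m − x*| and height MEC(x_m) (the vertical gap between SMB and MC is zero at x* and MEC at x_m).
DWL = ½ × 6.0809 × 33.3232 = 101.3175.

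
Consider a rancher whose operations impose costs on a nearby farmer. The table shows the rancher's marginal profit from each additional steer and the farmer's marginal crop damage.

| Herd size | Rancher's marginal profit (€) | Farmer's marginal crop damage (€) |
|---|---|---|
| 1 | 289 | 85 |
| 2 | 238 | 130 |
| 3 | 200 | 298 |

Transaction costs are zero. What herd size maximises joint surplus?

2

Bargaining reaches the level where marginal profit last exceeds marginal crop damage.
That holds through level 2 (238 ≥ 130) but not at 3 (200 < 298).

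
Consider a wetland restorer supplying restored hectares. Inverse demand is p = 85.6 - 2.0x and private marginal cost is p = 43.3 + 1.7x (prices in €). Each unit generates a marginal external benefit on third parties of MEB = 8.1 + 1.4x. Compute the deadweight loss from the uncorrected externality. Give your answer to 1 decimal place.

Market equilibrium (private): 43.3 + 1.7x = 85.6 - 2.0x → x_m = 11.4324.
Social marginal cost = private MC − MEB = 35.2 + 0.3x.
Set SMC = demand: 35.2 + 0.3x = 85.6 - 2.0x → x* = 21.9130.
The loss is the area between SMC and demand from x* to x_m; with linear curves that's a triangle of height MEB(x_m).
DWL = ½ × 10.4806 × 24.1054 = 126.3195.

DWL = €126.3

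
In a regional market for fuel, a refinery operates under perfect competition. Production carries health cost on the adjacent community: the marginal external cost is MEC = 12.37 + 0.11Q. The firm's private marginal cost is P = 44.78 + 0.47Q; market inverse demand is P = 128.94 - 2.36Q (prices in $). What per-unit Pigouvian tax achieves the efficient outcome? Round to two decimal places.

Social marginal cost = private MC + MEC = 57.15 + 0.58Q.
Set SMC = demand: 57.15 + 0.58Q = 128.94 - 2.36Q → Q* = 24.4184.
The Pigouvian tax equals MEC at Q*: 12.37 + 0.11×24.4184 = 15.0560.

tax = $15.06 per unit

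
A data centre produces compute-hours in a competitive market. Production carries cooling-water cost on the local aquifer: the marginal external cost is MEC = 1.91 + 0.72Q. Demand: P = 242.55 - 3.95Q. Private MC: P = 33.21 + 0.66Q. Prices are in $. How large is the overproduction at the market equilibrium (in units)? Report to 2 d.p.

Market equilibrium (private): 33.21 + 0.66Q = 242.55 - 3.95Q → Q_m = 45.4100.
Social marginal cost = private MC + MEC = 35.12 + 1.38Q.
Set SMC = demand: 35.12 + 1.38Q = 242.55 - 3.95Q → Q* = 38.9174.
Gap = |45.4100 − 38.9174| = 6.4926.

6.49 units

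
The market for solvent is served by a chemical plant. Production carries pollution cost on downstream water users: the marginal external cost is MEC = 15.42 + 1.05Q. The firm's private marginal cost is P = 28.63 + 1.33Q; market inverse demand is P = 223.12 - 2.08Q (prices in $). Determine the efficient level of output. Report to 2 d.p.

Q* = 40.15

Social marginal cost = private MC + MEC = 44.05 + 2.38Q.
Set SMC = demand: 44.05 + 2.38Q = 223.12 - 2.08Q → Q* = 40.1502.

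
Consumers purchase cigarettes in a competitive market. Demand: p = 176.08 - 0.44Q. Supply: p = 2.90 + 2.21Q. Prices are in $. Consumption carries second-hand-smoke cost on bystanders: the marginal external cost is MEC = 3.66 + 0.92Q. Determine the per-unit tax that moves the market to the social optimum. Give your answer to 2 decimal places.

tax = $47.35 per unit

Social marginal benefit = demand − MEC = 172.42 - 1.36Q.
Set SMB = MC: 172.42 - 1.36Q = 2.90 + 2.21Q → Q* = 47.4846.
The Pigouvian tax equals MEC at Q*: 3.66 + 0.92×47.4846 = 47.3458.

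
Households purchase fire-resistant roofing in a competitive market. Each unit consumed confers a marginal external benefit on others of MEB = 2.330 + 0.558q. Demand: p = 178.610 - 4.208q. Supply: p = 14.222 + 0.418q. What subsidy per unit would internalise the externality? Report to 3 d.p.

subsidy = 25.198 per unit

Social marginal benefit = demand + MEB = 180.940 - 3.650q.
Set SMB = MC: 180.940 - 3.650q = 14.222 + 0.418q → q* = 40.9828.
The Pigouvian subsidy equals MEB at q*: 2.330 + 0.558×40.9828 = 25.1984.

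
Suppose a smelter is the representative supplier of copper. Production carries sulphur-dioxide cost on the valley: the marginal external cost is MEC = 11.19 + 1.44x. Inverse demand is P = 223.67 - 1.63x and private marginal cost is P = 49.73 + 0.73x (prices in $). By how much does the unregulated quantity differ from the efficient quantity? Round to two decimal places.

30.87 units

Market equilibrium (private): 49.73 + 0.73x = 223.67 - 1.63x → x_m = 73.7034.
Social marginal cost = private MC + MEC = 60.92 + 2.17x.
Set SMC = demand: 60.92 + 2.17x = 223.67 - 1.63x → x* = 42.8289.
Gap = |73.7034 − 42.8289| = 30.8745.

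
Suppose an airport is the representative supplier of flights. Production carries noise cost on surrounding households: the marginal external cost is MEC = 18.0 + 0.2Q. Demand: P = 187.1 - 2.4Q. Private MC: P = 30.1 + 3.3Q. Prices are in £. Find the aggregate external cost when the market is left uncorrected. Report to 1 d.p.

£571.7

Market equilibrium (private): 30.1 + 3.3Q = 187.1 - 2.4Q → Q_m = 27.5439.
Total external cost = ∫₀^{Q_m} (18.0 + 0.2Q) dQ = 18.0×27.5439 + ½×0.2×27.5439² = 571.6568.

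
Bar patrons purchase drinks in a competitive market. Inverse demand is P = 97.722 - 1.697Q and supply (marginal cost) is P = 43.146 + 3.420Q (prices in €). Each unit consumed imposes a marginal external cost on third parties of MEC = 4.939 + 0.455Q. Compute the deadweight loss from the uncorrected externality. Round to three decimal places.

DWL = €8.604

Market equilibrium (private): 43.146 + 3.420Q = 97.722 - 1.697Q → Q_m = 10.6656.
Social marginal benefit = demand − MEC = 92.783 - 2.152Q.
Set SMB = MC: 92.783 - 2.152Q = 43.146 + 3.420Q → Q* = 8.9083.
Between Q* and Q_m the wedge MC − SMB runs linearly from 0 to MEC(Q_m), so the loss is a triangle.
DWL = ½ × 1.7573 × 9.7919 = 8.6037.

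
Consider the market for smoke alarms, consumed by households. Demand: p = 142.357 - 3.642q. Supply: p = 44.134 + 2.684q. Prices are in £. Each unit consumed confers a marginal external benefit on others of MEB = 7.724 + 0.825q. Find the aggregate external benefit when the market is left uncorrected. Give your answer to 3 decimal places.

£219.377

Market equilibrium (private): 44.134 + 2.684q = 142.357 - 3.642q → q_m = 15.5269.
Total external benefit = ∫₀^{q_m} (7.724 + 0.825q) dq = 7.724×15.5269 + ½×0.825×15.5269² = 219.3772.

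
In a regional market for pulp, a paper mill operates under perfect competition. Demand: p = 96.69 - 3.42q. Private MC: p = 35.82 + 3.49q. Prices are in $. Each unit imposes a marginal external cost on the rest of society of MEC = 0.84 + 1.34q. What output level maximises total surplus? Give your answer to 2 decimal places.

q* = 7.28

Social marginal cost = private MC + MEC = 36.66 + 4.83q.
Set SMC = demand: 36.66 + 4.83q = 96.69 - 3.42q → q* = 7.2764.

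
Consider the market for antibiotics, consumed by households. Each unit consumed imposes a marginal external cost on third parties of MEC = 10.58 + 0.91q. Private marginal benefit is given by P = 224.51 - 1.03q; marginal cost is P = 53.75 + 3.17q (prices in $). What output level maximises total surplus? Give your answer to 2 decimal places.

q* = 31.35

Social marginal benefit = demand − MEC = 213.93 - 1.94q.
Set SMB = MC: 213.93 - 1.94q = 53.75 + 3.17q → q* = 31.3464.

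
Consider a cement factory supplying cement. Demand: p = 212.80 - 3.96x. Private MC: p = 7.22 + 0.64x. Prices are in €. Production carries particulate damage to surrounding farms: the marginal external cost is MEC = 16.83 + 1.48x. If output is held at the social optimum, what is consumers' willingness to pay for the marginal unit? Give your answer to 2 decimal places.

Social marginal cost = private MC + MEC = 24.05 + 2.12x.
Set SMC = demand: 24.05 + 2.12x = 212.80 - 3.96x → x* = 31.0444.
Consumer price on the demand curve at x*: 212.80 − 3.96×31.0444 = 89.8642.

P = €89.86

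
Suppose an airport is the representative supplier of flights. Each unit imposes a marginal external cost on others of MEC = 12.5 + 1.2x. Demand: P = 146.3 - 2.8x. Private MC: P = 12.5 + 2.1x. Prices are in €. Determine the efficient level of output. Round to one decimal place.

x* = 19.9

Social marginal cost = private MC + MEC = 25.0 + 3.3x.
Set SMC = demand: 25.0 + 3.3x = 146.3 - 2.8x → x* = 19.8852.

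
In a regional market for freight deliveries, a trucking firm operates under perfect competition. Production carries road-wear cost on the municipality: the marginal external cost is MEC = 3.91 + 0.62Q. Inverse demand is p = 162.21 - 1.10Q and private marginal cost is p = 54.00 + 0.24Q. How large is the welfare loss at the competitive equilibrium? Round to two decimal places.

Market equilibrium (private): 54.00 + 0.24Q = 162.21 - 1.10Q → Q_m = 80.7537.
Social marginal cost = private MC + MEC = 57.91 + 0.86Q.
Set SMC = demand: 57.91 + 0.86Q = 162.21 - 1.10Q → Q* = 53.2143.
The loss is the area between SMC and demand from Q* to Q_m; with linear curves that's a triangle of height MEC(Q_m).
DWL = ½ × 27.5394 × 53.9773 = 743.2512.

DWL = 743.25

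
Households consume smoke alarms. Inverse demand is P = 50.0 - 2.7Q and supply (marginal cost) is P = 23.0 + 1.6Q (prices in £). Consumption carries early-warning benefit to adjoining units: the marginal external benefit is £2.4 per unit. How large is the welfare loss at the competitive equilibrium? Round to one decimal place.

Market equilibrium (private): 23.0 + 1.6Q = 50.0 - 2.7Q → Q_m = 6.2791.
Social marginal benefit = demand + MEB = 52.4 - 2.7Q.
Set SMB = MC: 52.4 - 2.7Q = 23.0 + 1.6Q → Q* = 6.8372.
Height of the DWL triangle at Q_m is SMB(Q_m) − MC(Q_m) = MEB(Q_m) = 2.4000.
DWL = ½ × 0.5581 × 2.4000 = 0.6697.

DWL = £0.7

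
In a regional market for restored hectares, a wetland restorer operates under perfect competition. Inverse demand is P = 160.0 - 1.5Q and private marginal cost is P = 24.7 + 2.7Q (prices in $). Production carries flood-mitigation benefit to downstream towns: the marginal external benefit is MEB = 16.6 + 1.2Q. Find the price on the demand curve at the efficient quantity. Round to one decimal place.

Social marginal cost = private MC − MEB = 8.1 + 1.5Q.
Set SMC = demand: 8.1 + 1.5Q = 160.0 - 1.5Q → Q* = 50.6333.
Consumer price on the demand curve at Q*: 160.0 − 1.5×50.6333 = 84.0501.

P = $84.1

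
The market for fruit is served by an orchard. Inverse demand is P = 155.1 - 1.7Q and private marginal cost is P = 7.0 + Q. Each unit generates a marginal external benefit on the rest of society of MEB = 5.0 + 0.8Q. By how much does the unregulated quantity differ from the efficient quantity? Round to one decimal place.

25.7 units

Market equilibrium (private): 7.0 + Q = 155.1 - 1.7Q → Q_m = 54.8519.
Social marginal cost = private MC − MEB = 2.0 + 0.2Q.
Set SMC = demand: 2.0 + 0.2Q = 155.1 - 1.7Q → Q* = 80.5789.
Gap = |54.8519 − 80.5789| = 25.7270.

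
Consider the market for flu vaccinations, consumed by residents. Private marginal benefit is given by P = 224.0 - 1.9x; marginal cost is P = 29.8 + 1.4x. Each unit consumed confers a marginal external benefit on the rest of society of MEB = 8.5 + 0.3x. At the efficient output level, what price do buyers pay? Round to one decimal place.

P = 95.6

Social marginal benefit = demand + MEB = 232.5 - 1.6x.
Set SMB = MC: 232.5 - 1.6x = 29.8 + 1.4x → x* = 67.5667.
Consumer price on the demand curve at x*: 224.0 − 1.9×67.5667 = 95.6233.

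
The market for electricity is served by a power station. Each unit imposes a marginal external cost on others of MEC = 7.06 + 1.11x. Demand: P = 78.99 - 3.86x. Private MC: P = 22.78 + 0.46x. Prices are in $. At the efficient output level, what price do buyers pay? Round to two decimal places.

P = $44.05

Social marginal cost = private MC + MEC = 29.84 + 1.57x.
Set SMC = demand: 29.84 + 1.57x = 78.99 - 3.86x → x* = 9.0516.
Consumer price on the demand curve at x*: 78.99 − 3.86×9.0516 = 44.0508.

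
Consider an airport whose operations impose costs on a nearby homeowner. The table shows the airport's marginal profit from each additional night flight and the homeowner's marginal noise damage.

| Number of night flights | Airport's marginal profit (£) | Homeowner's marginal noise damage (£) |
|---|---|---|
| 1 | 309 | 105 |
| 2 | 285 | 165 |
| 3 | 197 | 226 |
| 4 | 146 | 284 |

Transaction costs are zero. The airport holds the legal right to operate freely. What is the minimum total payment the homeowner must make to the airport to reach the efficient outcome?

Left alone the airport would choose level 4 (marginal profit stays positive).
Efficient level: k* = 2 (marginal profit ≥ marginal noise damage through 2).
The homeowner must at least cover the airport's forgone profit from cutting 4→2: 197 + 146 = 343.

£343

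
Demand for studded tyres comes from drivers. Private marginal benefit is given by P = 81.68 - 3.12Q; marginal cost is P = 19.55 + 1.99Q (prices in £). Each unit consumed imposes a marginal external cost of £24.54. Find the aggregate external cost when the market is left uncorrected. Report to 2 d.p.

£298.37

Market equilibrium (private): 19.55 + 1.99Q = 81.68 - 3.12Q → Q_m = 12.1585.
Total external cost = MEC × Q_m = 24.54 × 12.1585 = 298.3696.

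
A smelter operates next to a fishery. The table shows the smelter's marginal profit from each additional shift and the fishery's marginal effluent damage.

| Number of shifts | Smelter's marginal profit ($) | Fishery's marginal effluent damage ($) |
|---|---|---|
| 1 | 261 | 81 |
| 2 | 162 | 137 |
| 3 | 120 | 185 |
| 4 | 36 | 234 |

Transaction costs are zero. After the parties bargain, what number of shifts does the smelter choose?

Bargaining reaches the level where marginal profit last exceeds marginal effluent damage.
That holds through level 2 (162 ≥ 137) but not at 3 (120 < 185).

2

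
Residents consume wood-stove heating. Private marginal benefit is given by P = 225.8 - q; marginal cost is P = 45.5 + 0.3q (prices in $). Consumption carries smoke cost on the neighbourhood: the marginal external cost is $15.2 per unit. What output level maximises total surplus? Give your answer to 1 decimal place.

q* = 127.0

Social marginal benefit = demand − MEC = 210.6 - q.
Set SMB = MC: 210.6 - q = 45.5 + 0.3q → q* = 127.0000.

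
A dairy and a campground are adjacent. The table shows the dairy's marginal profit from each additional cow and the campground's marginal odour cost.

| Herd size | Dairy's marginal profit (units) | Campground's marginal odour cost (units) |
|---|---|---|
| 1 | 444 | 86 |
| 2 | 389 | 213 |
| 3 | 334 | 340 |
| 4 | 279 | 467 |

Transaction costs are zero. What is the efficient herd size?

Bargaining reaches the level where marginal profit last exceeds marginal odour cost.
That holds through level 2 (389 ≥ 213) but not at 3 (334 < 340).

2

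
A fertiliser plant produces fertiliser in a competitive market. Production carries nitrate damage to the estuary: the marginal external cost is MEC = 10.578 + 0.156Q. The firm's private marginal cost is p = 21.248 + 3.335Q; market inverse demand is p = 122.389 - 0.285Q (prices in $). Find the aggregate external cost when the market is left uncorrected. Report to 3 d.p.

Market equilibrium (private): 21.248 + 3.335Q = 122.389 - 0.285Q → Q_m = 27.9395.
Total external cost = ∫₀^{Q_m} (10.578 + 0.156Q) dQ = 10.578×27.9395 + ½×0.156×27.9395² = 356.4321.

$356.432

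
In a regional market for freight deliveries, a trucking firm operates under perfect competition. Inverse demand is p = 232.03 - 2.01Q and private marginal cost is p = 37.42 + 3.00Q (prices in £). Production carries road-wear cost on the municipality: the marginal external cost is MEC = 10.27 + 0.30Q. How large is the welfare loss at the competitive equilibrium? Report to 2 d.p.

DWL = £45.26

Market equilibrium (private): 37.42 + 3.00Q = 232.03 - 2.01Q → Q_m = 38.8443.
Social marginal cost = private MC + MEC = 47.69 + 3.30Q.
Set SMC = demand: 47.69 + 3.30Q = 232.03 - 2.01Q → Q* = 34.7156.
The welfare-loss triangle has base |Q_m − Q*| and height MEC(Q_m) (the vertical gap between SMC and demand is zero at Q* and MEC at Q_m).
DWL = ½ × 4.1287 × 21.9233 = 45.2574.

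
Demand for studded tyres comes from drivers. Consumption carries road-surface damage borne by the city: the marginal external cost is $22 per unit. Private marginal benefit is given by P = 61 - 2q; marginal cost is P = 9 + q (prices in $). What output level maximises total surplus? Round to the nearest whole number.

q* = 10

Social marginal benefit = demand − MEC = 39 - 2q.
Set SMB = MC: 39 - 2q = 9 + q → q* = 10.0000.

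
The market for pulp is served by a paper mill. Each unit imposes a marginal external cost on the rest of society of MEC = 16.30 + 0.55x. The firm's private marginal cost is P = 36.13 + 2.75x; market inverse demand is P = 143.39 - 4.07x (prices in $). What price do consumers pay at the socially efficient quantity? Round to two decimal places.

Social marginal cost = private MC + MEC = 52.43 + 3.30x.
Set SMC = demand: 52.43 + 3.30x = 143.39 - 4.07x → x* = 12.3419.
Consumer price on the demand curve at x*: 143.39 − 4.07×12.3419 = 93.1585.

P = $93.16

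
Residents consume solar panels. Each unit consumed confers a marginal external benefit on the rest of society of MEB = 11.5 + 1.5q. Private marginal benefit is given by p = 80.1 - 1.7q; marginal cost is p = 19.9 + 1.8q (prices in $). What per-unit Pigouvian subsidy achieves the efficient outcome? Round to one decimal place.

subsidy = $65.3 per unit

Social marginal benefit = demand + MEB = 91.6 - 0.2q.
Set SMB = MC: 91.6 - 0.2q = 19.9 + 1.8q → q* = 35.8500.
The Pigouvian subsidy equals MEB at q*: 11.5 + 1.5×35.8500 = 65.2750.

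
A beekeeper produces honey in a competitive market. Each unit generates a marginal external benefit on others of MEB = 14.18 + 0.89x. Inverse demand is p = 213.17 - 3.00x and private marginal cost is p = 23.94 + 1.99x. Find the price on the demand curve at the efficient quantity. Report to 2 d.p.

P = 64.33

Social marginal cost = private MC − MEB = 9.76 + 1.10x.
Set SMC = demand: 9.76 + 1.10x = 213.17 - 3.00x → x* = 49.6122.
Consumer price on the demand curve at x*: 213.17 − 3.00×49.6122 = 64.3334.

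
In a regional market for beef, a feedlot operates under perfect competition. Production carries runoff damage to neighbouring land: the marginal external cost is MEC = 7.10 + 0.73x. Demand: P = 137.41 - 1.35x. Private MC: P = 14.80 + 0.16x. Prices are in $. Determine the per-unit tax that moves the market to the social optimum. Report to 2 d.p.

tax = $44.74 per unit

Social marginal cost = private MC + MEC = 21.90 + 0.89x.
Set SMC = demand: 21.90 + 0.89x = 137.41 - 1.35x → x* = 51.5670.
The Pigouvian tax equals MEC at x*: 7.10 + 0.73×51.5670 = 44.7439.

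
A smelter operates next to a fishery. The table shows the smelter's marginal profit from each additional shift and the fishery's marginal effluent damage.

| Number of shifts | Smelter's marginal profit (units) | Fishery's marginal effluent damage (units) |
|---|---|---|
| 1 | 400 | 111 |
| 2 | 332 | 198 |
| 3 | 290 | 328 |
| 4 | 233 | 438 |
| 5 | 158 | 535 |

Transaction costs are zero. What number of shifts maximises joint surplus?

Bargaining reaches the level where marginal profit last exceeds marginal effluent damage.
That holds through level 2 (332 ≥ 198) but not at 3 (290 < 328).

2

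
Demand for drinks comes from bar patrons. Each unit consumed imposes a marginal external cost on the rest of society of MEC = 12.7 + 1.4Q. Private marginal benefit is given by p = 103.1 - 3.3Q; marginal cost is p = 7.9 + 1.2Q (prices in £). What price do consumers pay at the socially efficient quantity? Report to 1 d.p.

P = £57.0

Social marginal benefit = demand − MEC = 90.4 - 4.7Q.
Set SMB = MC: 90.4 - 4.7Q = 7.9 + 1.2Q → Q* = 13.9831.
Consumer price on the demand curve at Q*: 103.1 − 3.3×13.9831 = 56.9558.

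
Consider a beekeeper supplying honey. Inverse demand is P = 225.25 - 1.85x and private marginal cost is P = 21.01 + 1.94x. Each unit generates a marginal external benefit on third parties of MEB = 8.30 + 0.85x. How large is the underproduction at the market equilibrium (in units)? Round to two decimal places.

18.40 units

Market equilibrium (private): 21.01 + 1.94x = 225.25 - 1.85x → x_m = 53.8892.
Social marginal cost = private MC − MEB = 12.71 + 1.09x.
Set SMC = demand: 12.71 + 1.09x = 225.25 - 1.85x → x* = 72.2925.
Gap = |53.8892 − 72.2925| = 18.4033.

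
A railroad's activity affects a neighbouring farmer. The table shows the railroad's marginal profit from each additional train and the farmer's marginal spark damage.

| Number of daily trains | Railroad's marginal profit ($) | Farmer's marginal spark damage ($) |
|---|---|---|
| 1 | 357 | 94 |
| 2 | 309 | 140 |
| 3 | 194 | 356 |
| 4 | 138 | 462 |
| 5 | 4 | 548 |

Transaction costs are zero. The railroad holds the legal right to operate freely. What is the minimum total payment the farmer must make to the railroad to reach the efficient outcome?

Left alone the railroad would choose level 5 (marginal profit stays positive).
Efficient level: k* = 2 (marginal profit ≥ marginal spark damage through 2).
The farmer must at least cover the railroad's forgone profit from cutting 5→2: 194 + 138 + 4 = 336.

$336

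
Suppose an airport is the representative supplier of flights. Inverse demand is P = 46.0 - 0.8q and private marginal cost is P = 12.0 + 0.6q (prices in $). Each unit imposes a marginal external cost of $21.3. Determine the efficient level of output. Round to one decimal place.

q* = 9.1

Social marginal cost = private MC + MEC = 33.3 + 0.6q.
Set SMC = demand: 33.3 + 0.6q = 46.0 - 0.8q → q* = 9.0714.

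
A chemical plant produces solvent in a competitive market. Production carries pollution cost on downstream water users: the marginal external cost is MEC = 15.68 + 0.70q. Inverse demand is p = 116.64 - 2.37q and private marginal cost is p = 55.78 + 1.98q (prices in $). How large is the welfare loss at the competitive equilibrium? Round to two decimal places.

Market equilibrium (private): 55.78 + 1.98q = 116.64 - 2.37q → q_m = 13.9908.
Social marginal cost = private MC + MEC = 71.46 + 2.68q.
Set SMC = demand: 71.46 + 2.68q = 116.64 - 2.37q → q* = 8.9465.
The loss is the area between SMC and demand from q* to q_m; with linear curves that's a triangle of height MEC(q_m).
DWL = ½ × 5.0443 × 25.4736 = 64.2482.

DWL = $64.25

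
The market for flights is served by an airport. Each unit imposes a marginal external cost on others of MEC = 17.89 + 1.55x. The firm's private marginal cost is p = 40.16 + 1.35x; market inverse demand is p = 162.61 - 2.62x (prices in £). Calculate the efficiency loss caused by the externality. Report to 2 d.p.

Market equilibrium (private): 40.16 + 1.35x = 162.61 - 2.62x → x_m = 30.8438.
Social marginal cost = private MC + MEC = 58.05 + 2.90x.
Set SMC = demand: 58.05 + 2.90x = 162.61 - 2.62x → x* = 18.9420.
The loss is the area between SMC and demand from x* to x_m; with linear curves that's a triangle of height MEC(x_m).
DWL = ½ × 11.9018 × 65.6979 = 390.9616.

DWL = £390.96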